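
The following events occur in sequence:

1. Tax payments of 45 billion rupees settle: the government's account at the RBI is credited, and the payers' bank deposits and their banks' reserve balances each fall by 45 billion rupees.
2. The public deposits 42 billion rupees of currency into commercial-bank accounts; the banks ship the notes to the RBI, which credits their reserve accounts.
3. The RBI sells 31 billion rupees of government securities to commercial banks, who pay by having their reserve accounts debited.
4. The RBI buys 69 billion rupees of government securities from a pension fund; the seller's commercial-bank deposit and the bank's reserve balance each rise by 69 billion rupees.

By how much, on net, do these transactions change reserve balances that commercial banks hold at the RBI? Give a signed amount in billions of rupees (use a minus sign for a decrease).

Government account inflow 45 billion rupees: funds move from bank reserves into the government account → −45B.
Currency deposit 42 billion rupees: returned notes are swapped for reserve credit → +42B.
OMO sale (to banks) 31 billion rupees: the buying banks pay out of their reserve balances → −31B.
Asset purchase (from non-banks) 69 billion rupees: the RBI pays by crediting reserve accounts → +69B.
Net: −45 + 42 − 31 + 69 = +35 billion.

+35 billion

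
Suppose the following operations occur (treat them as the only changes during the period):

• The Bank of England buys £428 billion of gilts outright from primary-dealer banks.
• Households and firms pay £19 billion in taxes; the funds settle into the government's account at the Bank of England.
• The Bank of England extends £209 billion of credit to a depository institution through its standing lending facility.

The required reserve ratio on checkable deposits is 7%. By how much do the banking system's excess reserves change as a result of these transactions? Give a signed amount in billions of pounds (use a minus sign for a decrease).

OMO purchase (from banks) £428 billion: reserves +£428B, deposits 0.
Government account inflow £19 billion: reserves −£19B, deposits −£19B.
Discount-window loan £209 billion: reserves +£209B, deposits 0.
Totals: Δreserves = +£618B, Δdeposits = −£19B.
Δrequired reserves = 7% × −£19B = −£1.33B.
Δexcess reserves = Δreserves − Δrequired = +£618B − (−£1.33B) = +£619.33 billion.

+£619.33 billion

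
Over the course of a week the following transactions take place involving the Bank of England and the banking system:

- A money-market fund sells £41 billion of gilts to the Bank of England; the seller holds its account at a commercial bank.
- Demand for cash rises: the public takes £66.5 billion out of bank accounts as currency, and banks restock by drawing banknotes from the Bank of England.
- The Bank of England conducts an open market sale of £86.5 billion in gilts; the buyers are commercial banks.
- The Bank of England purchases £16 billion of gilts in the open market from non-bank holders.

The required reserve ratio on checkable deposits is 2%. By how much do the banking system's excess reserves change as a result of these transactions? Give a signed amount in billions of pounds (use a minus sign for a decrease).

Asset purchase (from non-banks) £41 billion: reserves +£41B, deposits +£41B.
Currency withdrawal £66.5 billion: reserves −£66.5B, deposits −£66.5B.
OMO sale (to banks) £86.5 billion: reserves −£86.5B, deposits 0.
Asset purchase (from non-banks) £16 billion: reserves +£16B, deposits +£16B.
Totals: Δreserves = −£96B, Δdeposits = −£9.5B.
Δrequired reserves = 2% × −£9.5B = −£0.19B.
Δexcess reserves = Δreserves − Δrequired = −£96B − (−£0.19B) = -£95.81 billion.

-£95.81 billion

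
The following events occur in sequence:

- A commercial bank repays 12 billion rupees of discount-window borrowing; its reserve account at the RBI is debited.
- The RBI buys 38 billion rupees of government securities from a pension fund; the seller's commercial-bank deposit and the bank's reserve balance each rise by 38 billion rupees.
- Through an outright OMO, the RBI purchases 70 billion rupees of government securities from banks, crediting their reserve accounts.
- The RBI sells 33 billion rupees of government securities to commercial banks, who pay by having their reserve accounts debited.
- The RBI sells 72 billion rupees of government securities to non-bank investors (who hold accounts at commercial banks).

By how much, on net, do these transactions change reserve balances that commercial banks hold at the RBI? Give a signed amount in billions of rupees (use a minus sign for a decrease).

RBI balance sheet:
  Assets:      Securities +3B, Loans to banks −12B
  Liabilities: Bank reserves −9B
Commercial banking system:
  Assets:      Reserves at CB −9B, Securities −37B
  Liabilities: Checkable deposits −34B, Borrowings from CB −12B
So the change in reserve balances that commercial banks hold at the RBI is -9 billion.

-9 billion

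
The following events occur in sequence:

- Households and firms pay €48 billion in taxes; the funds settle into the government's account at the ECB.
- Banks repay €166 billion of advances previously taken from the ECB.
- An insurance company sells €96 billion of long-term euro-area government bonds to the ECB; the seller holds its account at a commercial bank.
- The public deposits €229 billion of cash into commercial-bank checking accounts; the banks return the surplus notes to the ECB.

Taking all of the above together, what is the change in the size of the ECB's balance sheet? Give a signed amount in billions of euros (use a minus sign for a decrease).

ECB balance sheet:
  Assets:      Securities +€96B, Loans to banks −€166B
  Liabilities: Bank reserves +€111B, Currency in circulation −€229B, Government deposits +€48B
Commercial banking system:
  Assets:      Reserves at CB +€111B
  Liabilities: Checkable deposits +€277B, Borrowings from CB −€166B
Change in total ECB assets = -€70 billion.

-€70 billion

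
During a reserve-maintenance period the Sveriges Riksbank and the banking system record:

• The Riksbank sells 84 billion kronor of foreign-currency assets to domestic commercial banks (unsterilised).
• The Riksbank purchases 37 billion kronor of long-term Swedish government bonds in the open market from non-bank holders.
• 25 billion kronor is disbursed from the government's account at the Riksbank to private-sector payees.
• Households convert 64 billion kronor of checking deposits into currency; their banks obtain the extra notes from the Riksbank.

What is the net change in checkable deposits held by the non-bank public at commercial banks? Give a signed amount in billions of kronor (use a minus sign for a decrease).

-2 billion

Riksbank balance sheet:
  Assets:      Securities +37B, Foreign assets −84B
  Liabilities: Bank reserves −86B, Currency in circulation +64B, Government deposits −25B
Commercial banking system:
  Assets:      Reserves at CB −86B, Foreign assets +84B
  Liabilities: Checkable deposits −2B
So the change in checkable deposits held by the non-bank public at commercial banks is -2 billion.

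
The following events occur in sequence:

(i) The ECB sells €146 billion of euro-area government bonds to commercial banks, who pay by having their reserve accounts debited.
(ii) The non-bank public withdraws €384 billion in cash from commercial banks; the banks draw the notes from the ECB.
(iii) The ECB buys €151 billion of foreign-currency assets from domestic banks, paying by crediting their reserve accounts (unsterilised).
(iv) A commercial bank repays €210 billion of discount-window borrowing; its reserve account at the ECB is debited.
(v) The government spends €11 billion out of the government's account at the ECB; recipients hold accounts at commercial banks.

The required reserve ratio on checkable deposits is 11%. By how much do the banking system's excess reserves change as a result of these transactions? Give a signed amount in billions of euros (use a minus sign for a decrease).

OMO sale (to banks) €146 billion: reserves −€146B, deposits 0.
Currency withdrawal €384 billion: reserves −€384B, deposits −€384B.
FX purchase €151 billion: reserves +€151B, deposits 0.
Discount-window repayment €210 billion: reserves −€210B, deposits 0.
Government spending €11 billion: reserves +€11B, deposits +€11B.
Totals: Δreserves = −€578B, Δdeposits = −€373B.
Δrequired reserves = 11% × −€373B = −€41.03B.
Δexcess reserves = Δreserves − Δrequired = −€578B − (−€41.03B) = -€536.97 billion.

-€536.97 billion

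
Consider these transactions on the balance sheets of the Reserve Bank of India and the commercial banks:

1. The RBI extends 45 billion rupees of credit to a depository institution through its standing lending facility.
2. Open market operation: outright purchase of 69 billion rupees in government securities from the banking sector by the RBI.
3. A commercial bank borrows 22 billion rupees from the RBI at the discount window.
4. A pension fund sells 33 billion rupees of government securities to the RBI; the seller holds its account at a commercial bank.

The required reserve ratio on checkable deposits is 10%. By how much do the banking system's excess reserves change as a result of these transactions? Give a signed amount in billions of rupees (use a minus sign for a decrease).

+165.7 billion

Discount-window loan 45 billion rupees: reserves +45B, deposits 0.
OMO purchase (from banks) 69 billion rupees: reserves +69B, deposits 0.
Discount-window loan 22 billion rupees: reserves +22B, deposits 0.
Asset purchase (from non-banks) 33 billion rupees: reserves +33B, deposits +33B.
Totals: Δreserves = +169B, Δdeposits = +33B.
Δrequired reserves = 10% × +33B = +3.3B.
Δexcess reserves = Δreserves − Δrequired = +169B − (+3.3B) = +165.7 billion.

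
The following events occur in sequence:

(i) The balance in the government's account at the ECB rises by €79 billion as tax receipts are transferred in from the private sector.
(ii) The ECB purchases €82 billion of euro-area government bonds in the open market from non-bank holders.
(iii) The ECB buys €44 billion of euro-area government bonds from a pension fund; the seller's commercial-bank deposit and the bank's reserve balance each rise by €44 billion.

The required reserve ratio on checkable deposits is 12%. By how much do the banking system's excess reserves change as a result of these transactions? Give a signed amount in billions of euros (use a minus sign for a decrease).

+€41.36 billion

Government account inflow €79 billion: reserves −€79B, deposits −€79B.
Asset purchase (from non-banks) €82 billion: reserves +€82B, deposits +€82B.
Asset purchase (from non-banks) €44 billion: reserves +€44B, deposits +€44B.
Totals: Δreserves = +€47B, Δdeposits = +€47B.
Δrequired reserves = 12% × +€47B = +€5.64B.
Δexcess reserves = Δreserves − Δrequired = +€47B − (+€5.64B) = +€41.36 billion.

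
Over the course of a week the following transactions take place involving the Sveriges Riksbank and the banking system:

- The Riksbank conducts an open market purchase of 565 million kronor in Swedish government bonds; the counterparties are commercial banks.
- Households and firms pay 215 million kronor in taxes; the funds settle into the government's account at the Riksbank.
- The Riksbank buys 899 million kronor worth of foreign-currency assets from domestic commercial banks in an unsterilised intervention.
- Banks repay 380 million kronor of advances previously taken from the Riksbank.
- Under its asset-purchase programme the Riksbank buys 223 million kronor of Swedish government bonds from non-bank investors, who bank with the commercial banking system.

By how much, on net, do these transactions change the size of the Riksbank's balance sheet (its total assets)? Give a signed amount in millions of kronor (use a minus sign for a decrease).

+1307 million

OMO purchase (from banks) 565 million kronor: a Riksbank asset is acquired → +565M.
Government account inflow 215 million kronor: only the composition of liabilities changes → 0.
FX purchase 899 million kronor: a Riksbank asset is acquired → +899M.
Discount-window repayment 380 million kronor: a Riksbank asset is shed → −380M.
Asset purchase (from non-banks) 223 million kronor: a Riksbank asset is acquired → +223M.
Net: 565 + 0 + 899 − 380 + 223 = +1307 million.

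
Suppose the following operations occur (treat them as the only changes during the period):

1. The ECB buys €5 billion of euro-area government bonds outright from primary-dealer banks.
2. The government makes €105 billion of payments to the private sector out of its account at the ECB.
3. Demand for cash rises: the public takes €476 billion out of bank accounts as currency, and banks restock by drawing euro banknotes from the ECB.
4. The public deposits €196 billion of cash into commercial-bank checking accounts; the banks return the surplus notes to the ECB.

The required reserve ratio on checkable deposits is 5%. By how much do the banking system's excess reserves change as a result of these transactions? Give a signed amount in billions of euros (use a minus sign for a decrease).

OMO purchase (from banks) €5 billion: reserves +€5B, deposits 0.
Government spending €105 billion: reserves +€105B, deposits +€105B.
Currency withdrawal €476 billion: reserves −€476B, deposits −€476B.
Currency deposit €196 billion: reserves +€196B, deposits +€196B.
Totals: Δreserves = −€170B, Δdeposits = −€175B.
Δrequired reserves = 5% × −€175B = −€8.75B.
Δexcess reserves = Δreserves − Δrequired = −€170B − (−€8.75B) = -€161.25 billion.

-€161.25 billion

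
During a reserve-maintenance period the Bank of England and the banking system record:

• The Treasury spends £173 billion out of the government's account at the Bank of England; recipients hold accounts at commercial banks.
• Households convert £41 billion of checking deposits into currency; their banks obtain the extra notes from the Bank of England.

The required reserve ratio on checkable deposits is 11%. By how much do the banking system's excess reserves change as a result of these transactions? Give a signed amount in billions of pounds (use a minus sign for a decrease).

+£117.48 billion

Government spending £173 billion: reserves +£173B, deposits +£173B.
Currency withdrawal £41 billion: reserves −£41B, deposits −£41B.
Totals: Δreserves = +£132B, Δdeposits = +£132B.
Δrequired reserves = 11% × +£132B = +£14.52B.
Δexcess reserves = Δreserves − Δrequired = +£132B − (+£14.52B) = +£117.48 billion.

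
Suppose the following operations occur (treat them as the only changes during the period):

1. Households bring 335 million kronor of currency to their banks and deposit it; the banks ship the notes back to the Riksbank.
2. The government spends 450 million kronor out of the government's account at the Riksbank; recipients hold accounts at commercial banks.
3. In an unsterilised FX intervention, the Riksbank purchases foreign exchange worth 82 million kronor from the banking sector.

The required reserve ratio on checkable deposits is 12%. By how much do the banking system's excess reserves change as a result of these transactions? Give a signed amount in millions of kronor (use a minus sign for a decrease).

+772.8 million

Currency deposit 335 million kronor: reserves +335M, deposits +335M.
Government spending 450 million kronor: reserves +450M, deposits +450M.
FX purchase 82 million kronor: reserves +82M, deposits 0.
Totals: Δreserves = +867M, Δdeposits = +785M.
Δrequired reserves = 12% × +785M = +94.2M.
Δexcess reserves = Δreserves − Δrequired = +867M − (+94.2M) = +772.8 million.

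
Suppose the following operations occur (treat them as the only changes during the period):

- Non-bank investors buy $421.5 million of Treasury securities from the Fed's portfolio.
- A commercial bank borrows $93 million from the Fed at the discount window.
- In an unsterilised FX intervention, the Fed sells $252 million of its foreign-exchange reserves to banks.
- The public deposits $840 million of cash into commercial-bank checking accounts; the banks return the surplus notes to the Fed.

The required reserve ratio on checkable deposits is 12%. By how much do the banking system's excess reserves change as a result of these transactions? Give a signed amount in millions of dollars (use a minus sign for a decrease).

Asset sale (to non-banks) $421.5 million: reserves −$421.5M, deposits −$421.5M.
Discount-window loan $93 million: reserves +$93M, deposits 0.
FX sale $252 million: reserves −$252M, deposits 0.
Currency deposit $840 million: reserves +$840M, deposits +$840M.
Totals: Δreserves = +$259.5M, Δdeposits = +$418.5M.
Δrequired reserves = 12% × +$418.5M = +$50.22M.
Δexcess reserves = Δreserves − Δrequired = +$259.5M − (+$50.22M) = +$209.28 million.

+$209.28 million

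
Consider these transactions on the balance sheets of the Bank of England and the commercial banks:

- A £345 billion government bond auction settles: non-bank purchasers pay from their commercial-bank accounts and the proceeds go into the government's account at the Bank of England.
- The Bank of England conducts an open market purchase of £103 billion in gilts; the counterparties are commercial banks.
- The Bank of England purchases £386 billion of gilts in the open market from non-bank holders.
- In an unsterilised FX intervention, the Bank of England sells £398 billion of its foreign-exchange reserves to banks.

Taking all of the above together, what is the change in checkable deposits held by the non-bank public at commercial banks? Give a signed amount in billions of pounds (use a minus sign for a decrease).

Bank of England balance sheet:
  Assets:      Securities +£489B, Foreign assets −£398B
  Liabilities: Bank reserves −£254B, Government deposits +£345B
Commercial banking system:
  Assets:      Reserves at CB −£254B, Securities −£103B, Foreign assets +£398B
  Liabilities: Checkable deposits +£41B
So the change in checkable deposits held by the non-bank public at commercial banks is +£41 billion.

+£41 billion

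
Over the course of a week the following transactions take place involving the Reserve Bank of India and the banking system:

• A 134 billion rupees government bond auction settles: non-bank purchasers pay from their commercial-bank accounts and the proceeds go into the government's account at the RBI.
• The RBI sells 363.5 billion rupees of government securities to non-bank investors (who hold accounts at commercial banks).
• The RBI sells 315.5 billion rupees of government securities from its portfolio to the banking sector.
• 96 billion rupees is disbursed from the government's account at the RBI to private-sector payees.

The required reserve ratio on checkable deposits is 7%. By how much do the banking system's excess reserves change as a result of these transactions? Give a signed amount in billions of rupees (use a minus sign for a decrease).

Government account inflow 134 billion rupees: reserves −134B, deposits −134B.
Asset sale (to non-banks) 363.5 billion rupees: reserves −363.5B, deposits −363.5B.
OMO sale (to banks) 315.5 billion rupees: reserves −315.5B, deposits 0.
Government spending 96 billion rupees: reserves +96B, deposits +96B.
Totals: Δreserves = −717B, Δdeposits = −401.5B.
Δrequired reserves = 7% × −401.5B = −28.105B.
Δexcess reserves = Δreserves − Δrequired = −717B − (−28.105B) = -688.895 billion.

-688.895 billion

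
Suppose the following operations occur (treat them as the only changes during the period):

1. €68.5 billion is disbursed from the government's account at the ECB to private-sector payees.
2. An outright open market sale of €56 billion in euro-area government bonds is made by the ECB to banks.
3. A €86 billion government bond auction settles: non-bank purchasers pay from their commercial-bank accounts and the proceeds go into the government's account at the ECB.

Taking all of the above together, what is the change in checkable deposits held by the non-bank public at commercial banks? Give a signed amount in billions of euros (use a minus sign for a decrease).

-€17.5 billion

Government spending €68.5 billion: non-bank counterparties' bank balances rise → +€68.5B.
OMO sale (to banks) €56 billion: the counterparty is a bank, so public deposits are unchanged → 0.
Government account inflow €86 billion: non-bank counterparties' bank balances fall → −€86B.
Net: 68.5 + 0 − 86 = -€17.5 billion.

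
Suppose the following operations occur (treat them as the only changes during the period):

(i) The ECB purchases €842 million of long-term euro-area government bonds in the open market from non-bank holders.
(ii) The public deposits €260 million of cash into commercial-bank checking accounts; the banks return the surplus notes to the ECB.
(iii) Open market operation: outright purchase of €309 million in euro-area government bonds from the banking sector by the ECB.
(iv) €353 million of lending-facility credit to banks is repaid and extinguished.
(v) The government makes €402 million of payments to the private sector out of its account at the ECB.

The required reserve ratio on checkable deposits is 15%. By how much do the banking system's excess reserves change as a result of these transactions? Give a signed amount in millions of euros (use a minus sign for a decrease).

Asset purchase (from non-banks) €842 million: reserves +€842M, deposits +€842M.
Currency deposit €260 million: reserves +€260M, deposits +€260M.
OMO purchase (from banks) €309 million: reserves +€309M, deposits 0.
Discount-window repayment €353 million: reserves −€353M, deposits 0.
Government spending €402 million: reserves +€402M, deposits +€402M.
Totals: Δreserves = +€1460M, Δdeposits = +€1504M.
Δrequired reserves = 15% × +€1504M = +€225.6M.
Δexcess reserves = Δreserves − Δrequired = +€1460M − (+€225.6M) = +€1234.4 million.

+€1234.4 million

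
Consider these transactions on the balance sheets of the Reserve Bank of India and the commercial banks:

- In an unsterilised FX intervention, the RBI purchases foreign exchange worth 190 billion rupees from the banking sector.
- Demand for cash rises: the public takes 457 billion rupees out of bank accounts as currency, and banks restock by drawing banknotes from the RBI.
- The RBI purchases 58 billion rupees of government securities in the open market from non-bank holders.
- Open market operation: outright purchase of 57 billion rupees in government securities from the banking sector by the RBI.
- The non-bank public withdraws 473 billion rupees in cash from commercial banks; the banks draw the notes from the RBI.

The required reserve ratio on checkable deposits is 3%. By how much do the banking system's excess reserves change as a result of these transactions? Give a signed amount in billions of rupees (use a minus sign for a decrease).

FX purchase 190 billion rupees: reserves +190B, deposits 0.
Currency withdrawal 457 billion rupees: reserves −457B, deposits −457B.
Asset purchase (from non-banks) 58 billion rupees: reserves +58B, deposits +58B.
OMO purchase (from banks) 57 billion rupees: reserves +57B, deposits 0.
Currency withdrawal 473 billion rupees: reserves −473B, deposits −473B.
Totals: Δreserves = −625B, Δdeposits = −872B.
Δrequired reserves = 3% × −872B = −26.16B.
Δexcess reserves = Δreserves − Δrequired = −625B − (−26.16B) = -598.84 billion.

-598.84 billion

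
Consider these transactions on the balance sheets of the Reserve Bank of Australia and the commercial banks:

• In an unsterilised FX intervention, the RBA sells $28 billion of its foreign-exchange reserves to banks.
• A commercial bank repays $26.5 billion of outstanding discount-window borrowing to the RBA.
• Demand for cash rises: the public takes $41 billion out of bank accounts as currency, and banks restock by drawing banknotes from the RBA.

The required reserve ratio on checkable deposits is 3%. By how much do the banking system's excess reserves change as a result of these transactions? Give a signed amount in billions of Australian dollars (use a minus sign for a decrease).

-$94.27 billion

FX sale $28 billion: reserves −$28B, deposits 0.
Discount-window repayment $26.5 billion: reserves −$26.5B, deposits 0.
Currency withdrawal $41 billion: reserves −$41B, deposits −$41B.
Totals: Δreserves = −$95.5B, Δdeposits = −$41B.
Δrequired reserves = 3% × −$41B = −$1.23B.
Δexcess reserves = Δreserves − Δrequired = −$95.5B − (−$1.23B) = -$94.27 billion.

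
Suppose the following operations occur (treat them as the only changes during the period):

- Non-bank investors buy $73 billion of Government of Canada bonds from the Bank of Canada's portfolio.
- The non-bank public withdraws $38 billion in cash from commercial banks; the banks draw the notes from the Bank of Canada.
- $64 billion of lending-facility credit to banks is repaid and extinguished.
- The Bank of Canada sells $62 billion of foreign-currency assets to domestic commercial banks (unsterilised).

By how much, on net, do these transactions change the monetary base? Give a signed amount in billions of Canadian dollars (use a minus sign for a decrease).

-$199 billion

Bank of Canada balance sheet:
  Assets:      Securities −$73B, Loans to banks −$64B, Foreign assets −$62B
  Liabilities: Bank reserves −$237B, Currency in circulation +$38B
Commercial banking system:
  Assets:      Reserves at CB −$237B, Foreign assets +$62B
  Liabilities: Checkable deposits −$111B, Borrowings from CB −$64B
Monetary base = currency + reserves: +$38B + (−$237B) = -$199 billion.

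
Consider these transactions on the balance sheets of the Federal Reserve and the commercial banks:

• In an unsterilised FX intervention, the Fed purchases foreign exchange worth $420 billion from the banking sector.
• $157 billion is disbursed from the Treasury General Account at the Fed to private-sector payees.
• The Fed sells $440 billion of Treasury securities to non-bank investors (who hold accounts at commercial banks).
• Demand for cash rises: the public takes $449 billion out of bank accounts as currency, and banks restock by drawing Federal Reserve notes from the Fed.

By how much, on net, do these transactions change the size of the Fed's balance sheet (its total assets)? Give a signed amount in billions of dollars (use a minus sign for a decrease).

-$20 billion

Fed balance sheet:
  Assets:      Securities −$440B, Foreign assets +$420B
  Liabilities: Bank reserves −$312B, Currency in circulation +$449B, Government deposits −$157B
Commercial banking system:
  Assets:      Reserves at CB −$312B, Foreign assets −$420B
  Liabilities: Checkable deposits −$732B
Change in total Fed assets = -$20 billion.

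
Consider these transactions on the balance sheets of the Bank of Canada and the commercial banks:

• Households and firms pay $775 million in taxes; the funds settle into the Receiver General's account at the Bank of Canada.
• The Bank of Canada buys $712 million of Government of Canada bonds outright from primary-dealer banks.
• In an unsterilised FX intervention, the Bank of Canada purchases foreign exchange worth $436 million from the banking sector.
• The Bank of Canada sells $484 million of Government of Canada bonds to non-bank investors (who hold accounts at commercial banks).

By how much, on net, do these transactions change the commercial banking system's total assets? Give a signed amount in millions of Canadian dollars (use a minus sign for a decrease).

Government account inflow $775 million: bank balance sheets shrink → −$775M.
OMO purchase (from banks) $712 million: just an asset swap on bank balance sheets → 0.
FX purchase $436 million: just an asset swap on bank balance sheets → 0.
Asset sale (to non-banks) $484 million: bank balance sheets shrink → −$484M.
Net: −775 + 0 + 0 − 484 = -$1259 million.

-$1259 million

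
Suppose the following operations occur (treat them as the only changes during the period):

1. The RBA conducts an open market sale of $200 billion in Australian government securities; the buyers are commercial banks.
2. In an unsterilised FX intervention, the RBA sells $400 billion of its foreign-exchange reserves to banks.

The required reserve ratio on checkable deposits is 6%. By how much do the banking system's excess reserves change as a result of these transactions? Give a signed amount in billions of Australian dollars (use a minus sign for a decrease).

-$600 billion

OMO sale (to banks) $200 billion: reserves −$200B, deposits 0.
FX sale $400 billion: reserves −$400B, deposits 0.
Totals: Δreserves = −$600B, Δdeposits = 0.
Δrequired reserves = 6% × 0 = 0.
Δexcess reserves = Δreserves − Δrequired = −$600B − (0) = -$600 billion.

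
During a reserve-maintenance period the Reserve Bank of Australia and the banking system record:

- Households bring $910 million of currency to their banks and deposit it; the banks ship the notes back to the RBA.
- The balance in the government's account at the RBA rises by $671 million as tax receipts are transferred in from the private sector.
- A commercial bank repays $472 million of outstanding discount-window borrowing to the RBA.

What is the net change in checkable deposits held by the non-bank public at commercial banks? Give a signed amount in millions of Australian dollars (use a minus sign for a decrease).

+$239 million

RBA balance sheet:
  Assets:      Loans to banks −$472M
  Liabilities: Bank reserves −$233M, Currency in circulation −$910M, Government deposits +$671M
Commercial banking system:
  Assets:      Reserves at CB −$233M
  Liabilities: Checkable deposits +$239M, Borrowings from CB −$472M
So the change in checkable deposits held by the non-bank public at commercial banks is +$239 million.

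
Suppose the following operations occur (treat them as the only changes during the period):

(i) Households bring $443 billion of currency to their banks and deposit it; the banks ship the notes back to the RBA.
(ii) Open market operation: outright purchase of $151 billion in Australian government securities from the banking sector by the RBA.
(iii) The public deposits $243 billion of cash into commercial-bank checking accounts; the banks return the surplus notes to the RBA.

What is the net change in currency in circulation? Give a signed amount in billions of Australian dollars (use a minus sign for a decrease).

Currency deposit $443 billion: notes return to the central bank → −$443B.
OMO purchase (from banks) $151 billion: no currency enters or leaves circulation → 0.
Currency deposit $243 billion: notes return to the central bank → −$243B.
Net: −443 + 0 − 243 = -$686 billion.

-$686 billion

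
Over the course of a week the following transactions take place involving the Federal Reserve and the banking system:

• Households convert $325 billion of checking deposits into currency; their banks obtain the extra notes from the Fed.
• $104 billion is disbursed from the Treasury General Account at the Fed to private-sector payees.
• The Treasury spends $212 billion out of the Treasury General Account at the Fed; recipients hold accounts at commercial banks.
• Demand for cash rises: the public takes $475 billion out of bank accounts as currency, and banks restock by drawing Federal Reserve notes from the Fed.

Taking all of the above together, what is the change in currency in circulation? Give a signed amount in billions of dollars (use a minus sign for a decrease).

+$800 billion

Fed balance sheet:
  Assets:      no change
  Liabilities: Bank reserves −$484B, Currency in circulation +$800B, Government deposits −$316B
Commercial banking system:
  Assets:      Reserves at CB −$484B
  Liabilities: Checkable deposits −$484B
So the change in currency in circulation is +$800 billion.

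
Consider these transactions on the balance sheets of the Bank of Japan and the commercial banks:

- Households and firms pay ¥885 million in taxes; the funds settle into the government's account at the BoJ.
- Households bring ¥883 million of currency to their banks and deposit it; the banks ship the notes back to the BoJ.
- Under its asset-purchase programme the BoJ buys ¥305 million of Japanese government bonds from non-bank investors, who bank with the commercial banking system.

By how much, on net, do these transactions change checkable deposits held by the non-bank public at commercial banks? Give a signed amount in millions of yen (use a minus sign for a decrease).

Government account inflow ¥885 million: non-bank counterparties' bank balances fall → −¥885M.
Currency deposit ¥883 million: non-bank counterparties' bank balances rise → +¥883M.
Asset purchase (from non-banks) ¥305 million: non-bank counterparties' bank balances rise → +¥305M.
Net: −885 + 883 + 305 = +¥303 million.

+¥303 million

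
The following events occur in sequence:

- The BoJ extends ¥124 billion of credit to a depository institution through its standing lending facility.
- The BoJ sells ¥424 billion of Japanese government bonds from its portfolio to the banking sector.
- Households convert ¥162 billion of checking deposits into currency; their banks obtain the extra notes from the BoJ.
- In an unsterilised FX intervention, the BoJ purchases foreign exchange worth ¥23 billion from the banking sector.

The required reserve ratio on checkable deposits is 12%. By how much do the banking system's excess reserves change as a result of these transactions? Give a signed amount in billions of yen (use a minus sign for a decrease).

-¥419.56 billion

Discount-window loan ¥124 billion: reserves +¥124B, deposits 0.
OMO sale (to banks) ¥424 billion: reserves −¥424B, deposits 0.
Currency withdrawal ¥162 billion: reserves −¥162B, deposits −¥162B.
FX purchase ¥23 billion: reserves +¥23B, deposits 0.
Totals: Δreserves = −¥439B, Δdeposits = −¥162B.
Δrequired reserves = 12% × −¥162B = −¥19.44B.
Δexcess reserves = Δreserves − Δrequired = −¥439B − (−¥19.44B) = -¥419.56 billion.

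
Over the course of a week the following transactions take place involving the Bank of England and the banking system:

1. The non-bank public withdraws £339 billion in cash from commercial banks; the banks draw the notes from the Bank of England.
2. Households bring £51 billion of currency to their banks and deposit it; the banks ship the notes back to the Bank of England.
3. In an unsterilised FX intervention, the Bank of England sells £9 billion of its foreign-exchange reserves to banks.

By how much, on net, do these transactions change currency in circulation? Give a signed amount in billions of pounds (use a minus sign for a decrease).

Currency withdrawal £339 billion: notes leave the central bank → +£339B.
Currency deposit £51 billion: notes return to the central bank → −£51B.
FX sale £9 billion: no currency enters or leaves circulation → 0.
Net: 339 − 51 + 0 = +£288 billion.

+£288 billion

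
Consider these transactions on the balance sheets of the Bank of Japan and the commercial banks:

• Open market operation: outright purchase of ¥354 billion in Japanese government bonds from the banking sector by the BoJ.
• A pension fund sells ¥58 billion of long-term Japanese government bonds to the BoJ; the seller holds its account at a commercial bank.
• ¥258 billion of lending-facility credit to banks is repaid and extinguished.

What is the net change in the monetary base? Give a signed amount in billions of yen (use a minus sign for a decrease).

BoJ balance sheet:
  Assets:      Securities +¥412B, Loans to banks −¥258B
  Liabilities: Bank reserves +¥154B
Monetary base = currency + reserves: 0 + (+¥154B) = +¥154 billion.

+¥154 billion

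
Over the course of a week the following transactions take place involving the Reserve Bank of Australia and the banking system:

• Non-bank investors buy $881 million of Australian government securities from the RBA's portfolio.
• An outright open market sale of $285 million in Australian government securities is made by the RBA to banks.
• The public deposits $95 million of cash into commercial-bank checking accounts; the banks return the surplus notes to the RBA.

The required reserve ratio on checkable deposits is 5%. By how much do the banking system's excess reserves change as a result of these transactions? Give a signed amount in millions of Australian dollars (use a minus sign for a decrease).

Asset sale (to non-banks) $881 million: reserves −$881M, deposits −$881M.
OMO sale (to banks) $285 million: reserves −$285M, deposits 0.
Currency deposit $95 million: reserves +$95M, deposits +$95M.
Totals: Δreserves = −$1071M, Δdeposits = −$786M.
Δrequired reserves = 5% × −$786M = −$39.3M.
Δexcess reserves = Δreserves − Δrequired = −$1071M − (−$39.3M) = -$1031.7 million.

-$1031.7 million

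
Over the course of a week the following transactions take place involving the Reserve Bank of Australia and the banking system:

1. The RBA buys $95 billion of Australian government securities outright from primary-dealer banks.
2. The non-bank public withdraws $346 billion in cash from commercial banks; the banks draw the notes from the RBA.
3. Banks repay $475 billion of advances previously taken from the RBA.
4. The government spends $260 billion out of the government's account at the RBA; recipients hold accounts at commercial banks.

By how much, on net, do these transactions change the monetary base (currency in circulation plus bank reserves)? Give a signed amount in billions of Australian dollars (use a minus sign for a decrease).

RBA balance sheet:
  Assets:      Securities +$95B, Loans to banks −$475B
  Liabilities: Bank reserves −$466B, Currency in circulation +$346B, Government deposits −$260B
Monetary base = currency + reserves: +$346B + (−$466B) = -$120 billion.

-$120 billion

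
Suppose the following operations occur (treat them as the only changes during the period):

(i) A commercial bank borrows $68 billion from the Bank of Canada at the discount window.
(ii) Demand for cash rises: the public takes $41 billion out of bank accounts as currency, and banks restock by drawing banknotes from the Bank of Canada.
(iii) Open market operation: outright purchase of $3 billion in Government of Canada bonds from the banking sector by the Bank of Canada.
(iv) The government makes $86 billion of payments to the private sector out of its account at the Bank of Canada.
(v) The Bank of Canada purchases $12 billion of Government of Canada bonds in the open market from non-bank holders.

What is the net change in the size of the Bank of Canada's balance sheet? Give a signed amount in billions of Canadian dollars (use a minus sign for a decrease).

+$83 billion

Discount-window loan $68 billion: a Bank of Canada asset is acquired → +$68B.
Currency withdrawal $41 billion: only the composition of liabilities changes → 0.
OMO purchase (from banks) $3 billion: a Bank of Canada asset is acquired → +$3B.
Government spending $86 billion: only the composition of liabilities changes → 0.
Asset purchase (from non-banks) $12 billion: a Bank of Canada asset is acquired → +$12B.
Net: 68 + 0 + 3 + 0 + 12 = +$83 billion.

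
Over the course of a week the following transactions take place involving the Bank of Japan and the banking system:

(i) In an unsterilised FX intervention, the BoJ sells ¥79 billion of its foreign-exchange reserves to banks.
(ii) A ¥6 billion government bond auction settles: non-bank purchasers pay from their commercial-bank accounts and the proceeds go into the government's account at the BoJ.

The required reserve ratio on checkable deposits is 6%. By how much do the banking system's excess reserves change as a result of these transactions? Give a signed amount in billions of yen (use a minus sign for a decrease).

FX sale ¥79 billion: reserves −¥79B, deposits 0.
Government account inflow ¥6 billion: reserves −¥6B, deposits −¥6B.
Totals: Δreserves = −¥85B, Δdeposits = −¥6B.
Δrequired reserves = 6% × −¥6B = −¥0.36B.
Δexcess reserves = Δreserves − Δrequired = −¥85B − (−¥0.36B) = -¥84.64 billion.

-¥84.64 billion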